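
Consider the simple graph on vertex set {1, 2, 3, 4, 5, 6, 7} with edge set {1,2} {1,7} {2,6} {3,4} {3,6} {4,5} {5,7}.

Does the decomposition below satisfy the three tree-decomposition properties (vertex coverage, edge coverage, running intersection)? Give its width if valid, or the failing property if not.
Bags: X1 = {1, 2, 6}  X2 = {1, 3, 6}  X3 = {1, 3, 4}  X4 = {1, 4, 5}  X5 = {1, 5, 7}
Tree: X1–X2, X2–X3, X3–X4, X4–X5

Yes; width 2.

Checking the three conditions: (i) the bags cover all of {1, 2, 3, 4, 5, 6, 7}; (ii) for each edge, some bag contains both endpoints; (iii) the bags containing any fixed vertex form a subtree. All hold, so the decomposition is valid with width 3 − 1 = 2.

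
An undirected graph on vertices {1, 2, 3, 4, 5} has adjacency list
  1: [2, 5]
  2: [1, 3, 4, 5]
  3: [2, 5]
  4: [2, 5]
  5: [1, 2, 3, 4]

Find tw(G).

A width-2 tree decomposition is:
Bags: B1 = {2, 3, 5}  B2 = {2, 4, 5}  B3 = {1, 2, 5}
Tree: B1–B2, B1–B3
Every bag has size at most 3, so the width is 3 − 1 = 2 and tw(G) ≤ 2. For the lower bound, the 3 vertices {1, 2, 5} are pairwise adjacent, and any tree decomposition puts a clique entirely inside one bag — forcing width ≥ 2. Combining the bounds, tw(G) = 2.

2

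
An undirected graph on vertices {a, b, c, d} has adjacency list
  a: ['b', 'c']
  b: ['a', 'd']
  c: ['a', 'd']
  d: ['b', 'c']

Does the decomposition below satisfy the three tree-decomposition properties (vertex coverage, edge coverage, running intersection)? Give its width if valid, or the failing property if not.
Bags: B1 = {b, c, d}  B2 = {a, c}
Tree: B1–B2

A tree decomposition must satisfy three properties: every vertex lies in some bag; for every edge, both endpoints lie together in some bag; and for every vertex, the bags containing it form a connected subtree. Here edge (b,a) lies in no bag, so the decomposition is invalid.

No — edge (b,a) lies in no bag.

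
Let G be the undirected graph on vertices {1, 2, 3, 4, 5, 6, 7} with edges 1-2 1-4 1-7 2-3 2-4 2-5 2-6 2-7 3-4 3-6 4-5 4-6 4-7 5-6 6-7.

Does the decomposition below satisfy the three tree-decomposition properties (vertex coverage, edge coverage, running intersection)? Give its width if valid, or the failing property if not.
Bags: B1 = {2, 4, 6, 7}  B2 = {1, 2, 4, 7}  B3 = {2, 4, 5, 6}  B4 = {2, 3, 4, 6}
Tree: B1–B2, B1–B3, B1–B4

Yes; width 3.

Every vertex of G appears in some bag (union = {1, 2, 3, 4, 5, 6, 7}); every edge is covered by a bag; and for each vertex v the set of bags containing v is connected in the bag tree. The decomposition is therefore valid. The largest bag has 4 vertices, so the width is 3.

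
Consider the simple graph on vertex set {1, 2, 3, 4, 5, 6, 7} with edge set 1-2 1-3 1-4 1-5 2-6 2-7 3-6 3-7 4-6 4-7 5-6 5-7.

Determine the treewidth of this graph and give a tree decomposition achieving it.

Every bag has size at most 4, so the width is 4 − 1 = 3 and tw(G) ≤ 3. For the lower bound: the 4 vertex sets {1,3}, {5,7}, {6}, {4} are disjoint, each induces a connected subgraph, and every pair is joined by at least one edge of G. Contracting each set to a single vertex therefore yields K_{4} as a minor, and since treewidth is minor-monotone, tw(G) ≥ tw(K_{4}) = 3. Combining the bounds, tw(G) = 3.

Treewidth 3.
One such decomposition:
Bags: B1 = {1, 3, 6, 7}  B2 = {1, 5, 6, 7}  B3 = {1, 4, 6, 7}  B4 = {1, 2, 6, 7}
Tree: B1–B2, B2–B3, B3–B4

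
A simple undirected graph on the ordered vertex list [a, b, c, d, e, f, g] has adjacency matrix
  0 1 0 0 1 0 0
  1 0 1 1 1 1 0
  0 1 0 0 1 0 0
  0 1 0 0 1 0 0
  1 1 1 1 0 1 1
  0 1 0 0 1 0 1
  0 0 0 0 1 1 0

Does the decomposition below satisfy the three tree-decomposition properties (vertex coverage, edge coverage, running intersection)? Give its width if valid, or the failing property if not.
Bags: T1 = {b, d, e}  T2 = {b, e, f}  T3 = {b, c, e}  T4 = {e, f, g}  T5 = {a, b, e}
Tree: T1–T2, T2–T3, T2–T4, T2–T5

Yes; width 2.

Vertex coverage: the bags together contain {a, b, c, d, e, f, g}, the full vertex set. Edge coverage: each edge of G has both endpoints in at least one bag. Running intersection: for every vertex, the bags containing it form a connected subtree. All three properties hold, so this is a valid tree decomposition of width max|bag| − 1 = 2, and hence tw(G) ≤ 2.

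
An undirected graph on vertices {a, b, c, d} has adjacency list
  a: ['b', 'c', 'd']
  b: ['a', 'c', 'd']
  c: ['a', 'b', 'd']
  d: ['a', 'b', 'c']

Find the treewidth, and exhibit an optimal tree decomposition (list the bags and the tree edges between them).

A single bag containing all 4 vertices is trivially a valid decomposition of width 3. Conversely, {a, b, c, d} is a clique of size 4, and the vertices of any clique must share a bag in every tree decomposition; so some bag has ≥ 4 vertices and tw(G) ≥ 3. Hence tw(G) = 3 exactly.

Treewidth 3.
Bags: B1 = {a, b, c, d}
Tree: (single bag)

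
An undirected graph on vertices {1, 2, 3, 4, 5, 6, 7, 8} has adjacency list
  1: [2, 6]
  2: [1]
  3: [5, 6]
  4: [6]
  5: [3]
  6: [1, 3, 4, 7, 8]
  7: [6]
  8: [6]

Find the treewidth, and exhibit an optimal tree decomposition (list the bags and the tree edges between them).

Treewidth 1.
One optimal decomposition is:
Bags: B1 = {1, 6}  B2 = {6, 7}  B3 = {4, 6}  B4 = {3, 6}  B5 = {1, 2}  B6 = {3, 5}  B7 = {6, 8}
Tree: B1–B2, B1–B3, B2–B4, B1–B5, B4–B6, B1–B7

Each bag holds 2 vertices, so the decomposition has width 1, which upper-bounds the treewidth. Any graph with an edge has treewidth ≥ 1, and G has the edge 6–1. Therefore the treewidth is 1.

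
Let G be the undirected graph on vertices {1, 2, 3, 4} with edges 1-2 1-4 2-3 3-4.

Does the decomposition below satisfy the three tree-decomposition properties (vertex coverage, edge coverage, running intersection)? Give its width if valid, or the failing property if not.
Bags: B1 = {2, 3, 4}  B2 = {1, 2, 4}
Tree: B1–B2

Yes; width 2.

Vertex coverage: the bags together contain {1, 2, 3, 4}, the full vertex set. Edge coverage: each edge of G has both endpoints in at least one bag. Running intersection: for every vertex, the bags containing it form a connected subtree. All three properties hold, so this is a valid tree decomposition of width max|bag| − 1 = 2, and hence tw(G) ≤ 2.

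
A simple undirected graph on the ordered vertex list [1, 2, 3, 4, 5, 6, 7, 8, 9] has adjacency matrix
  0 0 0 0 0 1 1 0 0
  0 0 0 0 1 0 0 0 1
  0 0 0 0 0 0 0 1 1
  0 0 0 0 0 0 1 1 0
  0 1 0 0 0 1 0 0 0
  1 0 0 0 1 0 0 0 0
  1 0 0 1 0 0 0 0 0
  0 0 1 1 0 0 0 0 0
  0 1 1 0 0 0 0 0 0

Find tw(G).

A width-2 tree decomposition is:
Bags: B1 = {4, 7, 8}  B2 = {3, 7, 8}  B3 = {3, 7, 9}  B4 = {2, 7, 9}  B5 = {2, 5, 7}  B6 = {5, 6, 7}  B7 = {1, 6, 7}
Tree: B1–B2, B2–B3, B3–B4, B4–B5, B5–B6, B6–B7
The largest bag has 3 vertices, giving width 2; this decomposition certifies tw(G) ≤ 2. The edges 7–4–8–3–9–2–5–6–1–7 form a cycle, so G is not a tree and its treewidth is at least 2. The upper and lower bounds meet at 2, so that is the treewidth.

2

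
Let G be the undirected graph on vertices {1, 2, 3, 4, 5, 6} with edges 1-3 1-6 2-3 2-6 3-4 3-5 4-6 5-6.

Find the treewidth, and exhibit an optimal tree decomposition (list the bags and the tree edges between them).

Each bag holds 3 vertices, so the decomposition has width 2, which upper-bounds the treewidth. The edges 5–3–4–6–5 form a cycle, so G is not a tree and its treewidth is at least 2. The upper and lower bounds meet at 2, so that is the treewidth.

Treewidth 2.
Bags: B1 = {3, 5, 6}  B2 = {3, 4, 6}  B3 = {1, 3, 6}  B4 = {2, 3, 6}
Tree: B1–B2, B2–B3, B3–B4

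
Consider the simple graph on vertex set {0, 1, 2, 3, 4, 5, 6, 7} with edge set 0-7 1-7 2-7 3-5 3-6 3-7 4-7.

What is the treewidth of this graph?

A width-1 tree decomposition is:
Bags: B1 = {3, 7}  B2 = {3, 6}  B3 = {4, 7}  B4 = {2, 7}  B5 = {0, 7}  B6 = {3, 5}  B7 = {1, 7}
Tree: B1–B2, B1–B3, B1–B4, B4–B5, B1–B6, B5–B7
The largest bag has 2 vertices, giving width 1; this decomposition certifies tw(G) ≤ 1. G has an edge, so its treewidth is at least 1. Therefore the treewidth is 1.

1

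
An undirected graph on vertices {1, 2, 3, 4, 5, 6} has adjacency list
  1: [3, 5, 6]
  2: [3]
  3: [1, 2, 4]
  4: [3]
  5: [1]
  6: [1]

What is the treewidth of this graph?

1

A width-1 tree decomposition is:
Bags: B1 = {3, 4}  B2 = {1, 3}  B3 = {2, 3}  B4 = {1, 5}  B5 = {1, 6}
Tree: B1–B2, B2–B3, B2–B4, B4–B5
Every bag has size at most 2, so the width is 2 − 1 = 1 and tw(G) ≤ 1. G has an edge, so its treewidth is at least 1. Hence tw(G) = 1 exactly.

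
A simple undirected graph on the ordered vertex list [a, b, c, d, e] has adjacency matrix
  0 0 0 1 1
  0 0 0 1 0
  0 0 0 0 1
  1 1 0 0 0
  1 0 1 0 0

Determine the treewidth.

A width-1 tree decomposition is:
Bags: B1 = {b, d}  B2 = {a, d}  B3 = {a, e}  B4 = {c, e}
Tree: B1–B2, B2–B3, B3–B4
Every bag has size at most 2, so the width is 2 − 1 = 1 and tw(G) ≤ 1. Since G has at least one edge (e.g. b–d), it is not an edgeless graph, so tw(G) ≥ 1. The upper and lower bounds meet at 1, so that is the treewidth.

1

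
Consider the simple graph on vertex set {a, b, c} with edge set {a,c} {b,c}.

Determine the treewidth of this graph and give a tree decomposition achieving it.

Treewidth 1.
One optimal decomposition is:
Bags: B1 = {b, c}  B2 = {a, c}
Tree: B1–B2

The largest bag has 2 vertices, giving width 1; this decomposition certifies tw(G) ≤ 1. G has an edge, so its treewidth is at least 1. The upper and lower bounds meet at 1, so that is the treewidth.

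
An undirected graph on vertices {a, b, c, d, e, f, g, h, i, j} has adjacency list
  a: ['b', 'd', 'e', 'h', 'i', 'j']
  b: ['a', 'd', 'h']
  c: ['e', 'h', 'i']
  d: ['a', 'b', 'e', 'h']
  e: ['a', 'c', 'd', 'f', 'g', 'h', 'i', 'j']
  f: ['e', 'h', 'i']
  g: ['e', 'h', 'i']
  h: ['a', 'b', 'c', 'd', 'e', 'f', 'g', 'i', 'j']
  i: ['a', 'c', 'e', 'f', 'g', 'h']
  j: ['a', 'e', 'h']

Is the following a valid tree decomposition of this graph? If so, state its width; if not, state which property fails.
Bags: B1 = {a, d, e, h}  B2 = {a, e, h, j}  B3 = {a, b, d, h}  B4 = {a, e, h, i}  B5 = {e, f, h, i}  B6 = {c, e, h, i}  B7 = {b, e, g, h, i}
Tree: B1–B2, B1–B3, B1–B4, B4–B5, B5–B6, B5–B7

No — bags containing vertex b are not connected in the tree.

A tree decomposition must satisfy three properties: every vertex lies in some bag; for every edge, both endpoints lie together in some bag; and for every vertex, the bags containing it form a connected subtree. Here bags containing vertex b are not connected in the tree, so the decomposition is invalid.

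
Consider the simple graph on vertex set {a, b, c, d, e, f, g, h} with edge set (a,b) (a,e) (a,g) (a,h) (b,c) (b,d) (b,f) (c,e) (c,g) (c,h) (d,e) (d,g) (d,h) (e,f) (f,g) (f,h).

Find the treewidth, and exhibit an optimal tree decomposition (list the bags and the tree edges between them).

The largest bag has 5 vertices, giving width 4; this decomposition certifies tw(G) ≤ 4. For the lower bound: the 5 vertex sets {b,f}, {a,e}, {d,h}, {c}, {g} are disjoint, each induces a connected subgraph, and every pair is joined by at least one edge of G. Contracting each set to a single vertex therefore yields K_{5} as a minor, and since treewidth is minor-monotone, tw(G) ≥ tw(K_{5}) = 4. Therefore the treewidth is 4.

Treewidth 4.
Bags: B1 = {a, b, c, d, f}  B2 = {a, c, d, e, f}  B3 = {a, c, d, f, h}  B4 = {a, c, d, f, g}
Tree: B1–B2, B2–B3, B3–B4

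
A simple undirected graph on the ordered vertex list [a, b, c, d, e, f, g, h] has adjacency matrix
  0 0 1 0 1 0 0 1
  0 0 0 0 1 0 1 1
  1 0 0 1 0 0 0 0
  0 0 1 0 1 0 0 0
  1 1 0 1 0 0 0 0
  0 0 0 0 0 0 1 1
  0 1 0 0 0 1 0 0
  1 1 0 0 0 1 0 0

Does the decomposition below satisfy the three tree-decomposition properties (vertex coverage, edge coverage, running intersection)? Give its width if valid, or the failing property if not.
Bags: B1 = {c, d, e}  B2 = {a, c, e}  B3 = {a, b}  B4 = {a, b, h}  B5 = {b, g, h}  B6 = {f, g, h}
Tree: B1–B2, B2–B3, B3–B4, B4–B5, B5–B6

No — edge (e,b) lies in no bag.

A tree decomposition must satisfy three properties: every vertex lies in some bag; for every edge, both endpoints lie together in some bag; and for every vertex, the bags containing it form a connected subtree. Here edge (e,b) lies in no bag, so the decomposition is invalid.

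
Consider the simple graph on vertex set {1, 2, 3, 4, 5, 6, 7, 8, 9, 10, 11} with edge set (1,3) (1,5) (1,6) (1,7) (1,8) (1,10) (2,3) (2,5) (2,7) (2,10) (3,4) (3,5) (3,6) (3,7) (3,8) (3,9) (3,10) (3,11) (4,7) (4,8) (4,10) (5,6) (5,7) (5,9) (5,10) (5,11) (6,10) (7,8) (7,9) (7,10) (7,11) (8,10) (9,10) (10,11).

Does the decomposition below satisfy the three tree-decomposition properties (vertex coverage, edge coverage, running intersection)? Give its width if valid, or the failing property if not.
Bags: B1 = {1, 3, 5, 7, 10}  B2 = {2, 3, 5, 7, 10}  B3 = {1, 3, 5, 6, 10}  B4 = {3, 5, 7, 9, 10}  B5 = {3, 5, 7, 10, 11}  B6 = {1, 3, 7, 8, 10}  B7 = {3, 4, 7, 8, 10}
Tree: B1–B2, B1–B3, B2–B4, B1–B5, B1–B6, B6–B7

Every vertex of G appears in some bag (union = {1, 2, 3, 4, 5, 6, 7, 8, 9, 10, 11}); every edge is covered by a bag; and for each vertex v the set of bags containing v is connected in the bag tree. The decomposition is therefore valid. The largest bag has 5 vertices, so the width is 4.

Yes; width 4.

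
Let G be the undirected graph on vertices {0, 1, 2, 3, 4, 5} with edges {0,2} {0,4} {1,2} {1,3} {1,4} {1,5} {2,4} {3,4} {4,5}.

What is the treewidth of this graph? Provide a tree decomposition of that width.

Treewidth 2.
Bags: B1 = {0, 2, 4}  B2 = {1, 2, 4}  B3 = {1, 4, 5}  B4 = {1, 3, 4}
Tree: B1–B2, B2–B3, B2–B4

Each bag holds 3 vertices, so the decomposition has width 2, which upper-bounds the treewidth. For the lower bound, the 3 vertices {0, 2, 4} are pairwise adjacent, and any tree decomposition puts a clique entirely inside one bag — forcing width ≥ 2. The upper and lower bounds meet at 2, so that is the treewidth.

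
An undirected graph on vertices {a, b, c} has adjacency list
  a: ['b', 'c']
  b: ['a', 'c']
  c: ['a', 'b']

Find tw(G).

A width-2 tree decomposition is:
Bags: B1 = {a, b, c}
Tree: (single bag)
A single bag containing all 3 vertices is trivially a valid decomposition of width 2. Conversely, {a, b, c} is a clique of size 3, and the vertices of any clique must share a bag in every tree decomposition; so some bag has ≥ 3 vertices and tw(G) ≥ 2. The upper and lower bounds meet at 2, so that is the treewidth.

2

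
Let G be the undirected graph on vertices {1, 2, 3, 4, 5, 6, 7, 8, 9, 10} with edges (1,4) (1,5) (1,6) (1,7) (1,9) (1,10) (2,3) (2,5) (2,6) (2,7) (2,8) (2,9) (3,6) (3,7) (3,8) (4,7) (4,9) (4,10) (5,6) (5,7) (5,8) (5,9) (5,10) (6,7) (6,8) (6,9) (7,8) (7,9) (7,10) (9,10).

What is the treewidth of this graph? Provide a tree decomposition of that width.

Treewidth 4.
One optimal decomposition is:
Bags: B1 = {1, 5, 6, 7, 9}  B2 = {2, 5, 6, 7, 9}  B3 = {1, 5, 7, 9, 10}  B4 = {1, 4, 7, 9, 10}  B5 = {2, 5, 6, 7, 8}  B6 = {2, 3, 6, 7, 8}
Tree: B1–B2, B1–B3, B3–B4, B2–B5, B5–B6

Every bag has size at most 5, so the width is 5 − 1 = 4 and tw(G) ≤ 4. On the other hand G contains the 5-clique {2, 3, 6, 7, 8}. A clique must lie in a single bag of any decomposition, so no decomposition can have width below 4. Therefore the treewidth is 4.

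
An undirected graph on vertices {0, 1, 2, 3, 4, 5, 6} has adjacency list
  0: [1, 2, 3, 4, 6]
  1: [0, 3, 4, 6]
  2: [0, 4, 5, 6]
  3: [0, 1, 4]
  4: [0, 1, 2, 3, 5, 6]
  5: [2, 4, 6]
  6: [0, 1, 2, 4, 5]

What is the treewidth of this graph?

A width-3 tree decomposition is:
Bags: B1 = {2, 4, 5, 6}  B2 = {0, 2, 4, 6}  B3 = {0, 1, 4, 6}  B4 = {0, 1, 3, 4}
Tree: B1–B2, B2–B3, B3–B4
Each bag holds 4 vertices, so the decomposition has width 3, which upper-bounds the treewidth. Conversely, {0, 1, 3, 4} is a clique of size 4, and the vertices of any clique must share a bag in every tree decomposition; so some bag has ≥ 4 vertices and tw(G) ≥ 3. Therefore the treewidth is 3.

3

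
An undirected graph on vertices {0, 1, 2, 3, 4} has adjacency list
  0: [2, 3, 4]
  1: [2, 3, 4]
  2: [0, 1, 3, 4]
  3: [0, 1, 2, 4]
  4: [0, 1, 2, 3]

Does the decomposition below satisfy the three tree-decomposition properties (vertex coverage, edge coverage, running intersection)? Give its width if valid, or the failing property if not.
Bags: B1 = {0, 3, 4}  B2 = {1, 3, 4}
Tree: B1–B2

No — vertex 2 appears in no bag.

A tree decomposition must satisfy three properties: every vertex lies in some bag; for every edge, both endpoints lie together in some bag; and for every vertex, the bags containing it form a connected subtree. Here vertex 2 appears in no bag, so the decomposition is invalid.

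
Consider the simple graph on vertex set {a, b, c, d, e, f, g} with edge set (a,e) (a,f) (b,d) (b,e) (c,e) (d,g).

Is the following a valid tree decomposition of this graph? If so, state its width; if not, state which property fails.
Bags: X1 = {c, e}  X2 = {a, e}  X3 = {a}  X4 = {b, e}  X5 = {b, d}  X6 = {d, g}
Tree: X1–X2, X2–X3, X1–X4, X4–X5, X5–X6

A tree decomposition must satisfy three properties: every vertex lies in some bag; for every edge, both endpoints lie together in some bag; and for every vertex, the bags containing it form a connected subtree. Here vertex f appears in no bag, so the decomposition is invalid.

No — vertex f appears in no bag.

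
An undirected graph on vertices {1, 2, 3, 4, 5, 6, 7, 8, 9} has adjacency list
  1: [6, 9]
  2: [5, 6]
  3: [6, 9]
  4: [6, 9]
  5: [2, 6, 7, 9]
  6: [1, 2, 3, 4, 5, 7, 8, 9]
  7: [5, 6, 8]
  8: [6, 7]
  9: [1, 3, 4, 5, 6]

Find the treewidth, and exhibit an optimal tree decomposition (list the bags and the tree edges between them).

Treewidth 2.
One optimal decomposition is:
Bags: B1 = {5, 6, 9}  B2 = {3, 6, 9}  B3 = {1, 6, 9}  B4 = {5, 6, 7}  B5 = {2, 5, 6}  B6 = {4, 6, 9}  B7 = {6, 7, 8}
Tree: B1–B2, B1–B3, B1–B4, B1–B5, B1–B6, B4–B7

The largest bag has 3 vertices, giving width 2; this decomposition certifies tw(G) ≤ 2. For the lower bound, the 3 vertices {6, 7, 8} are pairwise adjacent, and any tree decomposition puts a clique entirely inside one bag — forcing width ≥ 2. The upper and lower bounds meet at 2, so that is the treewidth.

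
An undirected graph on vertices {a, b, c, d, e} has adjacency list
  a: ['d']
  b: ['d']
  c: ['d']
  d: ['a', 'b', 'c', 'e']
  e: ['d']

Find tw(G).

A width-1 tree decomposition is:
Bags: B1 = {d, e}  B2 = {a, d}  B3 = {b, d}  B4 = {c, d}
Tree: B1–B2, B1–B3, B3–B4
Every bag has size at most 2, so the width is 2 − 1 = 1 and tw(G) ≤ 1. G has an edge, so its treewidth is at least 1. The upper and lower bounds meet at 1, so that is the treewidth.

1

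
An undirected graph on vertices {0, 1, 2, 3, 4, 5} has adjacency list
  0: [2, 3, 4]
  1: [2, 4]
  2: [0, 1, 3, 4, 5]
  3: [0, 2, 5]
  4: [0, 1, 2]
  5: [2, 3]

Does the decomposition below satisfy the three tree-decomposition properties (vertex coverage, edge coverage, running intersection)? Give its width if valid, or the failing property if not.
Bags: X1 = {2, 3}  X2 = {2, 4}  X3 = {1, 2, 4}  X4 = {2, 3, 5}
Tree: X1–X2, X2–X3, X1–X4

No — vertex 0 appears in no bag.

A tree decomposition must satisfy three properties: every vertex lies in some bag; for every edge, both endpoints lie together in some bag; and for every vertex, the bags containing it form a connected subtree. Here vertex 0 appears in no bag, so the decomposition is invalid.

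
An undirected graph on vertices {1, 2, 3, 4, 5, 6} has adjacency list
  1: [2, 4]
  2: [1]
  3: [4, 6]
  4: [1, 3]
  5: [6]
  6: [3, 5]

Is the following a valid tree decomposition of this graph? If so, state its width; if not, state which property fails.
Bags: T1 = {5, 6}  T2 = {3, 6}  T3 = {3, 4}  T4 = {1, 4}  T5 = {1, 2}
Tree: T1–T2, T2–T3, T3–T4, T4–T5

Yes; width 1.

Every vertex of G appears in some bag (union = {1, 2, 3, 4, 5, 6}); every edge is covered by a bag; and for each vertex v the set of bags containing v is connected in the bag tree. The decomposition is therefore valid. The largest bag has 2 vertices, so the width is 1.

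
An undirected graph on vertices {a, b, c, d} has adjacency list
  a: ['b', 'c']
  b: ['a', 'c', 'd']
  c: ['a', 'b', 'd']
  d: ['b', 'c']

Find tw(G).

2

A width-2 tree decomposition is:
Bags: B1 = {b, c, d}  B2 = {a, b, c}
Tree: B1–B2
Every bag has size at most 3, so the width is 3 − 1 = 2 and tw(G) ≤ 2. On the other hand G contains the 3-clique {b, c, d}. A clique must lie in a single bag of any decomposition, so no decomposition can have width below 2. The upper and lower bounds meet at 2, so that is the treewidth.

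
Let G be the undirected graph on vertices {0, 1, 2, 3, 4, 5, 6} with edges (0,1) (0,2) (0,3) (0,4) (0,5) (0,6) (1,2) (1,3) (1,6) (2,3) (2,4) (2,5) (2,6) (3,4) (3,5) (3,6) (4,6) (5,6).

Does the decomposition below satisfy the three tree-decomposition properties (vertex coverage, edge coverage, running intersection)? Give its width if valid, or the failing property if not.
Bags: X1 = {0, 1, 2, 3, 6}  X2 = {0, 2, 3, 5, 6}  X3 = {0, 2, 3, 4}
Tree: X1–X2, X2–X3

No — edge (6,4) lies in no bag.

A tree decomposition must satisfy three properties: every vertex lies in some bag; for every edge, both endpoints lie together in some bag; and for every vertex, the bags containing it form a connected subtree. Here edge (6,4) lies in no bag, so the decomposition is invalid.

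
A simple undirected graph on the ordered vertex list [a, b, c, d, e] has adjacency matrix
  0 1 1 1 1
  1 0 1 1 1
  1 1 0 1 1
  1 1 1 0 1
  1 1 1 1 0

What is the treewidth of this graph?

4

A width-4 tree decomposition is:
Bags: B1 = {a, b, c, d, e}
Tree: (single bag)
With just one bag of size 5, the width is 5 − 1 = 4, so tw(G) ≤ 4. For the lower bound, the 5 vertices {a, b, c, d, e} are pairwise adjacent, and any tree decomposition puts a clique entirely inside one bag — forcing width ≥ 4. Therefore the treewidth is 4.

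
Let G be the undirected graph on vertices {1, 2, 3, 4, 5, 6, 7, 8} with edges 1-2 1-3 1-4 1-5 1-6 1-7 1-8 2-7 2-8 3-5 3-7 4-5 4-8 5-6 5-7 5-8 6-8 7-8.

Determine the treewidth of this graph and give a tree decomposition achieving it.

Treewidth 3.
One optimal decomposition is:
Bags: B1 = {1, 4, 5, 8}  B2 = {1, 5, 6, 8}  B3 = {1, 5, 7, 8}  B4 = {1, 3, 5, 7}  B5 = {1, 2, 7, 8}
Tree: B1–B2, B2–B3, B3–B4, B3–B5

Every bag has size at most 4, so the width is 4 − 1 = 3 and tw(G) ≤ 3. Conversely, {1, 2, 7, 8} is a clique of size 4, and the vertices of any clique must share a bag in every tree decomposition; so some bag has ≥ 4 vertices and tw(G) ≥ 3. The upper and lower bounds meet at 3, so that is the treewidth.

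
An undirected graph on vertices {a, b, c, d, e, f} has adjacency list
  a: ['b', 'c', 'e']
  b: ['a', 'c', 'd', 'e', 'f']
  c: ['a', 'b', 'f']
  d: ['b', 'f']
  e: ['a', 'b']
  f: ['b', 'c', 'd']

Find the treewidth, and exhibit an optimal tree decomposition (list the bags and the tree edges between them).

Treewidth 2.
One such decomposition:
Bags: B1 = {b, c, f}  B2 = {a, b, c}  B3 = {b, d, f}  B4 = {a, b, e}
Tree: B1–B2, B1–B3, B2–B4

The largest bag has 3 vertices, giving width 2; this decomposition certifies tw(G) ≤ 2. For the lower bound, the 3 vertices {a, b, e} are pairwise adjacent, and any tree decomposition puts a clique entirely inside one bag — forcing width ≥ 2. Combining the bounds, tw(G) = 2.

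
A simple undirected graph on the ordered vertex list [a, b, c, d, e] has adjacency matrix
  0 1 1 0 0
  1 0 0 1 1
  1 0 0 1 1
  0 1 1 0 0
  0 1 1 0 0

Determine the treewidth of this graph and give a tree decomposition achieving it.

The largest bag has 3 vertices, giving width 2; this decomposition certifies tw(G) ≤ 2. The edges a–b–e–c–a form a cycle, so G is not a tree and its treewidth is at least 2. Combining the bounds, tw(G) = 2.

Treewidth 2.
One such decomposition:
Bags: B1 = {a, b, c}  B2 = {b, c, e}  B3 = {b, c, d}
Tree: B1–B2, B2–B3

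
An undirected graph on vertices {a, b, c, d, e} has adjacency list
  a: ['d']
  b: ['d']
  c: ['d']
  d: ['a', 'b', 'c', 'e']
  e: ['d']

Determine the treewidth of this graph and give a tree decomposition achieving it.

Every bag has size at most 2, so the width is 2 − 1 = 1 and tw(G) ≤ 1. Since G has at least one edge (e.g. d–b), it is not an edgeless graph, so tw(G) ≥ 1. The upper and lower bounds meet at 1, so that is the treewidth.

Treewidth 1.
One optimal decomposition is:
Bags: B1 = {b, d}  B2 = {a, d}  B3 = {d, e}  B4 = {c, d}
Tree: B1–B2, B1–B3, B1–B4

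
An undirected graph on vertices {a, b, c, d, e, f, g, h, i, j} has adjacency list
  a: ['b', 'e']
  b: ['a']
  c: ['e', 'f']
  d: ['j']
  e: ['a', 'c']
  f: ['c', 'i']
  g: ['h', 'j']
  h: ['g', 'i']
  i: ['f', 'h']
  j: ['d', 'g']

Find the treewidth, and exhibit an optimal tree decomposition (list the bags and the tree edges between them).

The largest bag has 2 vertices, giving width 1; this decomposition certifies tw(G) ≤ 1. Since G has at least one edge (e.g. d–j), it is not an edgeless graph, so tw(G) ≥ 1. Therefore the treewidth is 1.

Treewidth 1.
Bags: B1 = {d, j}  B2 = {g, j}  B3 = {g, h}  B4 = {h, i}  B5 = {f, i}  B6 = {c, f}  B7 = {c, e}  B8 = {a, e}  B9 = {a, b}
Tree: B1–B2, B2–B3, B3–B4, B4–B5, B5–B6, B6–B7, B7–B8, B8–B9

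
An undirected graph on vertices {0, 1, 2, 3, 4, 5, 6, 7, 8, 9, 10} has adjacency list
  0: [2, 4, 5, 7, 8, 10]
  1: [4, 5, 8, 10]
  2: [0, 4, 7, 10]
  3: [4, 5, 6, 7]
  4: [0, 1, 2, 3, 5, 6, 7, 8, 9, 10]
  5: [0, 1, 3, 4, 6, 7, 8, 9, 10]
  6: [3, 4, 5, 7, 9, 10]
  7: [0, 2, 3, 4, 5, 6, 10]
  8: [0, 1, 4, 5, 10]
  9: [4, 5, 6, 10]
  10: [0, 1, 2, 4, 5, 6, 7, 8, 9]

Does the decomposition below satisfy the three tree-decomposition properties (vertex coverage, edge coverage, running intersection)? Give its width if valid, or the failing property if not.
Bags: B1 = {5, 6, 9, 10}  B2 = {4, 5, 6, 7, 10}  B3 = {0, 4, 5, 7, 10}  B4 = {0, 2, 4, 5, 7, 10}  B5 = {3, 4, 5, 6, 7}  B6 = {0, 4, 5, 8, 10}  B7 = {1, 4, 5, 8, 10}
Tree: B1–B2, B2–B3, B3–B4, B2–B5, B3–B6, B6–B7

No — edge (4,9) lies in no bag.

A tree decomposition must satisfy three properties: every vertex lies in some bag; for every edge, both endpoints lie together in some bag; and for every vertex, the bags containing it form a connected subtree. Here edge (4,9) lies in no bag, so the decomposition is invalid.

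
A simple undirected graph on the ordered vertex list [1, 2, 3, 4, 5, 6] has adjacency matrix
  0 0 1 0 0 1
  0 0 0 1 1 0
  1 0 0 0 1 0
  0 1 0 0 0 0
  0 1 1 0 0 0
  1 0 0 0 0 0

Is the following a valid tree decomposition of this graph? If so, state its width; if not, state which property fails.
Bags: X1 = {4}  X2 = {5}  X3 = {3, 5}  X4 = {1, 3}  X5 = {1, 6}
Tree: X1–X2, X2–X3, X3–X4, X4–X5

No — vertex 2 appears in no bag.

A tree decomposition must satisfy three properties: every vertex lies in some bag; for every edge, both endpoints lie together in some bag; and for every vertex, the bags containing it form a connected subtree. Here vertex 2 appears in no bag, so the decomposition is invalid.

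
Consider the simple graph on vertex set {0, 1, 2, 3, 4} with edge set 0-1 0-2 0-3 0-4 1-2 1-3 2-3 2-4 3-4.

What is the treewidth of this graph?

3

A width-3 tree decomposition is:
Bags: B1 = {0, 1, 2, 3}  B2 = {0, 2, 3, 4}
Tree: B1–B2
Each bag holds 4 vertices, so the decomposition has width 3, which upper-bounds the treewidth. Conversely, {0, 1, 2, 3} is a clique of size 4, and the vertices of any clique must share a bag in every tree decomposition; so some bag has ≥ 4 vertices and tw(G) ≥ 3. Combining the bounds, tw(G) = 3.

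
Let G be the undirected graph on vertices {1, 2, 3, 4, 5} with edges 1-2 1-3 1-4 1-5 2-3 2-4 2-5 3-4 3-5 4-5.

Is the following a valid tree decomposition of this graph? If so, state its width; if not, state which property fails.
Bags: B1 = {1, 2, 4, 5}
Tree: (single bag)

A tree decomposition must satisfy three properties: every vertex lies in some bag; for every edge, both endpoints lie together in some bag; and for every vertex, the bags containing it form a connected subtree. Here vertex 3 appears in no bag, so the decomposition is invalid.

No — vertex 3 appears in no bag.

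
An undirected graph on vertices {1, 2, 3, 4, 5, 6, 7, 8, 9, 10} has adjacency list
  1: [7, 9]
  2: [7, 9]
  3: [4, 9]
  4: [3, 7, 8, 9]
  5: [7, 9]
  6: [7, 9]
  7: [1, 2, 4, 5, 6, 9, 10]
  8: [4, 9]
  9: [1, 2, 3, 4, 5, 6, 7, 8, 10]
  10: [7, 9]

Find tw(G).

A width-2 tree decomposition is:
Bags: B1 = {2, 7, 9}  B2 = {7, 9, 10}  B3 = {4, 7, 9}  B4 = {1, 7, 9}  B5 = {4, 8, 9}  B6 = {3, 4, 9}  B7 = {5, 7, 9}  B8 = {6, 7, 9}
Tree: B1–B2, B1–B3, B3–B4, B3–B5, B3–B6, B4–B7, B7–B8
Each bag holds 3 vertices, so the decomposition has width 2, which upper-bounds the treewidth. For the lower bound, the 3 vertices {4, 8, 9} are pairwise adjacent, and any tree decomposition puts a clique entirely inside one bag — forcing width ≥ 2. Hence tw(G) = 2 exactly.

2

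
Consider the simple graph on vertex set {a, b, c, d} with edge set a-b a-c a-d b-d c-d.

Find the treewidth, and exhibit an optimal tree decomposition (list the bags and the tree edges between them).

Treewidth 2.
One optimal decomposition is:
Bags: B1 = {a, c, d}  B2 = {a, b, d}
Tree: B1–B2

The largest bag has 3 vertices, giving width 2; this decomposition certifies tw(G) ≤ 2. For the lower bound, the 3 vertices {a, c, d} are pairwise adjacent, and any tree decomposition puts a clique entirely inside one bag — forcing width ≥ 2. Hence tw(G) = 2 exactly.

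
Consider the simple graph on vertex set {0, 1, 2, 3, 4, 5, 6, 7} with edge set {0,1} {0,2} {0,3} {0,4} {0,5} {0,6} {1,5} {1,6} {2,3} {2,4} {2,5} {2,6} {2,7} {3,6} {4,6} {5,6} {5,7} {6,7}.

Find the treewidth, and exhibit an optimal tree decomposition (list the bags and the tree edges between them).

Treewidth 3.
One such decomposition:
Bags: B1 = {0, 2, 5, 6}  B2 = {0, 2, 3, 6}  B3 = {0, 2, 4, 6}  B4 = {0, 1, 5, 6}  B5 = {2, 5, 6, 7}
Tree: B1–B2, B2–B3, B1–B4, B1–B5

Each bag holds 4 vertices, so the decomposition has width 3, which upper-bounds the treewidth. For the lower bound, the 4 vertices {0, 1, 5, 6} are pairwise adjacent, and any tree decomposition puts a clique entirely inside one bag — forcing width ≥ 3. Combining the bounds, tw(G) = 3.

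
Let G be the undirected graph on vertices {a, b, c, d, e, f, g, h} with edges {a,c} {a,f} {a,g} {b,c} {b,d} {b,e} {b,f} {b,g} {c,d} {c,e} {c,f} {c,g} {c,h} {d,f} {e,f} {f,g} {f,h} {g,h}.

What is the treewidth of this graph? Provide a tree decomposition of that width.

Treewidth 3.
Bags: B1 = {b, c, f, g}  B2 = {b, c, d, f}  B3 = {b, c, e, f}  B4 = {c, f, g, h}  B5 = {a, c, f, g}
Tree: B1–B2, B1–B3, B1–B4, B4–B5

Every bag has size at most 4, so the width is 4 − 1 = 3 and tw(G) ≤ 3. For the lower bound, the 4 vertices {b, c, d, f} are pairwise adjacent, and any tree decomposition puts a clique entirely inside one bag — forcing width ≥ 3. Therefore the treewidth is 3.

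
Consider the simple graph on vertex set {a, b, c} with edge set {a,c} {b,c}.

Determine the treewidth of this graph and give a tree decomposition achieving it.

Treewidth 1.
Bags: B1 = {b, c}  B2 = {a, c}
Tree: B1–B2

Each bag holds 2 vertices, so the decomposition has width 1, which upper-bounds the treewidth. Since G has at least one edge (e.g. c–b), it is not an edgeless graph, so tw(G) ≥ 1. The upper and lower bounds meet at 1, so that is the treewidth.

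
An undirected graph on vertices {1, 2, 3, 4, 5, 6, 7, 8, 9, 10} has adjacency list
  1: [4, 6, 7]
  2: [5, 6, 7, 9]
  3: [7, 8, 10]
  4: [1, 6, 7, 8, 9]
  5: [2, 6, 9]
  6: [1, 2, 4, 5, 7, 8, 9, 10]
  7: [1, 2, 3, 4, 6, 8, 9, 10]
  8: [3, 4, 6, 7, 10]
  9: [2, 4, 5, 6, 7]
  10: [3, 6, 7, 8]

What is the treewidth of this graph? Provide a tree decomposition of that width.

The largest bag has 4 vertices, giving width 3; this decomposition certifies tw(G) ≤ 3. For the lower bound, the 4 vertices {3, 7, 8, 10} are pairwise adjacent, and any tree decomposition puts a clique entirely inside one bag — forcing width ≥ 3. Hence tw(G) = 3 exactly.

Treewidth 3.
One optimal decomposition is:
Bags: B1 = {4, 6, 7, 9}  B2 = {4, 6, 7, 8}  B3 = {6, 7, 8, 10}  B4 = {2, 6, 7, 9}  B5 = {1, 4, 6, 7}  B6 = {2, 5, 6, 9}  B7 = {3, 7, 8, 10}
Tree: B1–B2, B2–B3, B1–B4, B1–B5, B4–B6, B3–B7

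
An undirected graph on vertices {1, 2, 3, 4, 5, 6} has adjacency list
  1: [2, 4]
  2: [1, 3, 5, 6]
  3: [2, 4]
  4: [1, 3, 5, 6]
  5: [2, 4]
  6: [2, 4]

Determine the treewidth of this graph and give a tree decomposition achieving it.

The largest bag has 3 vertices, giving width 2; this decomposition certifies tw(G) ≤ 2. The edges 5–2–3–4–5 form a cycle, so G is not a tree and its treewidth is at least 2. Therefore the treewidth is 2.

Treewidth 2.
One such decomposition:
Bags: B1 = {2, 4, 5}  B2 = {2, 3, 4}  B3 = {1, 2, 4}  B4 = {2, 4, 6}
Tree: B1–B2, B2–B3, B3–B4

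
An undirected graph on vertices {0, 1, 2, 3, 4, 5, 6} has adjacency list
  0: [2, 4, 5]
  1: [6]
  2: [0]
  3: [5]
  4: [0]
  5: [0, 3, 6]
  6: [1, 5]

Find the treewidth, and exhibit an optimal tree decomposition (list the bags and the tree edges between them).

Every bag has size at most 2, so the width is 2 − 1 = 1 and tw(G) ≤ 1. G has an edge, so its treewidth is at least 1. Combining the bounds, tw(G) = 1.

Treewidth 1.
Bags: B1 = {0, 4}  B2 = {0, 5}  B3 = {0, 2}  B4 = {5, 6}  B5 = {1, 6}  B6 = {3, 5}
Tree: B1–B2, B1–B3, B2–B4, B4–B5, B2–B6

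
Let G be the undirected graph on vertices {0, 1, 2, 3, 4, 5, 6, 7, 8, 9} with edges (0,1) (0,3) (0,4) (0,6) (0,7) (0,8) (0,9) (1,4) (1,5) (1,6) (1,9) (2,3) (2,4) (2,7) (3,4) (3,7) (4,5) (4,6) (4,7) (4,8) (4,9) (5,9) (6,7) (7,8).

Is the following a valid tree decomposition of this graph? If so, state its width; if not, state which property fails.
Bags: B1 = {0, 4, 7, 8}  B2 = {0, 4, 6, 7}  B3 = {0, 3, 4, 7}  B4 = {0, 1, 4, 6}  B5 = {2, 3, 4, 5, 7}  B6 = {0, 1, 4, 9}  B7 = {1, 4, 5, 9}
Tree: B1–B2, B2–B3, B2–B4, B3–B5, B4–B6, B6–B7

A tree decomposition must satisfy three properties: every vertex lies in some bag; for every edge, both endpoints lie together in some bag; and for every vertex, the bags containing it form a connected subtree. Here bags containing vertex 5 are not connected in the tree, so the decomposition is invalid.

No — bags containing vertex 5 are not connected in the tree.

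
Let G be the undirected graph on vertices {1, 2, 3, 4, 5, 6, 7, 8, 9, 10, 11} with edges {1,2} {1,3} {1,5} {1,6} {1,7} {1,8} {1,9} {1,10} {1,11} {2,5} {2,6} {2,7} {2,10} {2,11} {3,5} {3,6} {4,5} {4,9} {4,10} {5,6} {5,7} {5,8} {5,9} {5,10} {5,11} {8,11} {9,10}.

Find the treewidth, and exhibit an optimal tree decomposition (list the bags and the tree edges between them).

The largest bag has 4 vertices, giving width 3; this decomposition certifies tw(G) ≤ 3. Conversely, {1, 5, 8, 11} is a clique of size 4, and the vertices of any clique must share a bag in every tree decomposition; so some bag has ≥ 4 vertices and tw(G) ≥ 3. Therefore the treewidth is 3.

Treewidth 3.
Bags: B1 = {1, 2, 5, 6}  B2 = {1, 2, 5, 10}  B3 = {1, 5, 9, 10}  B4 = {4, 5, 9, 10}  B5 = {1, 3, 5, 6}  B6 = {1, 2, 5, 11}  B7 = {1, 2, 5, 7}  B8 = {1, 5, 8, 11}
Tree: B1–B2, B2–B3, B3–B4, B1–B5, B2–B6, B1–B7, B6–B8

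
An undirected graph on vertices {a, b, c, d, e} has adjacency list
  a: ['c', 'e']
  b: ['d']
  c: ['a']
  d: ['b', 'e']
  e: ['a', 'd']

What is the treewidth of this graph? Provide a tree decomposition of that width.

Every bag has size at most 2, so the width is 2 − 1 = 1 and tw(G) ≤ 1. G has an edge, so its treewidth is at least 1. Therefore the treewidth is 1.

Treewidth 1.
Bags: B1 = {a, c}  B2 = {a, e}  B3 = {d, e}  B4 = {b, d}
Tree: B1–B2, B2–B3, B3–B4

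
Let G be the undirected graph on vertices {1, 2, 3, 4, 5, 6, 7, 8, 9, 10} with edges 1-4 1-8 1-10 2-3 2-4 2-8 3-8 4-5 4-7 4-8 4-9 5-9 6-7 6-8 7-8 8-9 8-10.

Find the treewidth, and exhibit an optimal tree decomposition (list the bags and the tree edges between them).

Treewidth 2.
One such decomposition:
Bags: B1 = {4, 8, 9}  B2 = {2, 4, 8}  B3 = {4, 7, 8}  B4 = {6, 7, 8}  B5 = {1, 4, 8}  B6 = {4, 5, 9}  B7 = {2, 3, 8}  B8 = {1, 8, 10}
Tree: B1–B2, B1–B3, B3–B4, B1–B5, B1–B6, B2–B7, B5–B8

The largest bag has 3 vertices, giving width 2; this decomposition certifies tw(G) ≤ 2. For the lower bound, the 3 vertices {1, 8, 10} are pairwise adjacent, and any tree decomposition puts a clique entirely inside one bag — forcing width ≥ 2. Hence tw(G) = 2 exactly.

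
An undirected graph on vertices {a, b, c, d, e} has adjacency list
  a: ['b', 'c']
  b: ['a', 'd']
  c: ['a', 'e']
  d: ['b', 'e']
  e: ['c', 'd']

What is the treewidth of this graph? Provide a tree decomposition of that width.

Treewidth 2.
Bags: B1 = {c, d, e}  B2 = {a, c, d}  B3 = {a, b, d}
Tree: B1–B2, B2–B3

Each bag holds 3 vertices, so the decomposition has width 2, which upper-bounds the treewidth. The edges d–e–c–a–b–d form a cycle, so G is not a tree and its treewidth is at least 2. Hence tw(G) = 2 exactly.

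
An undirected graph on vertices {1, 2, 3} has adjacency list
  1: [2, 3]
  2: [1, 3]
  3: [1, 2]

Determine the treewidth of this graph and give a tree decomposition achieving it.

With just one bag of size 3, the width is 3 − 1 = 2, so tw(G) ≤ 2. Conversely, {1, 2, 3} is a clique of size 3, and the vertices of any clique must share a bag in every tree decomposition; so some bag has ≥ 3 vertices and tw(G) ≥ 2. Hence tw(G) = 2 exactly.

Treewidth 2.
One optimal decomposition is:
Bags: B1 = {1, 2, 3}
Tree: (single bag)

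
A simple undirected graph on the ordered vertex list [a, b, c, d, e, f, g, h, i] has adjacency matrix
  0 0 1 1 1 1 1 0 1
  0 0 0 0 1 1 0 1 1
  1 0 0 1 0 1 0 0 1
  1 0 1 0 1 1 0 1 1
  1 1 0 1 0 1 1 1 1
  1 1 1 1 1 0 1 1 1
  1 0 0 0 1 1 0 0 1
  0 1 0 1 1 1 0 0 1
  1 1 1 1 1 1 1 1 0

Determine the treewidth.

A width-4 tree decomposition is:
Bags: B1 = {a, e, f, g, i}  B2 = {a, d, e, f, i}  B3 = {a, c, d, f, i}  B4 = {d, e, f, h, i}  B5 = {b, e, f, h, i}
Tree: B1–B2, B2–B3, B2–B4, B4–B5
The largest bag has 5 vertices, giving width 4; this decomposition certifies tw(G) ≤ 4. For the lower bound, the 5 vertices {d, e, f, h, i} are pairwise adjacent, and any tree decomposition puts a clique entirely inside one bag — forcing width ≥ 4. Hence tw(G) = 4 exactly.

4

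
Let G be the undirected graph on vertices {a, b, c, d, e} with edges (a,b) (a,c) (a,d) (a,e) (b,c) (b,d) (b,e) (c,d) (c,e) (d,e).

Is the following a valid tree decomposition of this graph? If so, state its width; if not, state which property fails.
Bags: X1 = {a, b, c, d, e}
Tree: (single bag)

Checking the three conditions: (i) the bags cover all of {a, b, c, d, e}; (ii) for each edge, some bag contains both endpoints; (iii) the bags containing any fixed vertex form a subtree. All hold, so the decomposition is valid with width 5 − 1 = 4.

Yes; width 4.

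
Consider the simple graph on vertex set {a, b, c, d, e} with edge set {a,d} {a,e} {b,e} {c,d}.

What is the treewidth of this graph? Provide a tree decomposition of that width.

Treewidth 1.
One optimal decomposition is:
Bags: B1 = {b, e}  B2 = {a, e}  B3 = {a, d}  B4 = {c, d}
Tree: B1–B2, B2–B3, B3–B4

Each bag holds 2 vertices, so the decomposition has width 1, which upper-bounds the treewidth. G has an edge, so its treewidth is at least 1. Combining the bounds, tw(G) = 1.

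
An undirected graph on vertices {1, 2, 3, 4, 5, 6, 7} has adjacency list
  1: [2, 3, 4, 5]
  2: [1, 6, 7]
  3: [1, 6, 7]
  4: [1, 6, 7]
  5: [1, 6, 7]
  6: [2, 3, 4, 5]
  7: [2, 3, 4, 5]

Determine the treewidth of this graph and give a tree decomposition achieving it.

Treewidth 3.
One optimal decomposition is:
Bags: B1 = {1, 5, 6, 7}  B2 = {1, 4, 6, 7}  B3 = {1, 3, 6, 7}  B4 = {1, 2, 6, 7}
Tree: B1–B2, B2–B3, B3–B4

Each bag holds 4 vertices, so the decomposition has width 3, which upper-bounds the treewidth. For the lower bound: the 4 vertex sets {5,7}, {1,4}, {6}, {3} are disjoint, each induces a connected subgraph, and every pair is joined by at least one edge of G. Contracting each set to a single vertex therefore yields K_{4} as a minor, and since treewidth is minor-monotone, tw(G) ≥ tw(K_{4}) = 3. Hence tw(G) = 3 exactly.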